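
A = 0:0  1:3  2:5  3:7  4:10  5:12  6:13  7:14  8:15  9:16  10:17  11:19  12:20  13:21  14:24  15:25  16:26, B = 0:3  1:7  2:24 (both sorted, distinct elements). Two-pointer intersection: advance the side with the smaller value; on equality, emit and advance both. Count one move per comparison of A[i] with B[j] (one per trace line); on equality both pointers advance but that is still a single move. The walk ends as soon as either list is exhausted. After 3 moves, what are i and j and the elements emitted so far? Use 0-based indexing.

i=3, j=1, emitted=[3]

i=0 j=0: 0<3, i++
i=1 j=0: 3==3 emit, i++,j++
i=2 j=1: 5<7, i++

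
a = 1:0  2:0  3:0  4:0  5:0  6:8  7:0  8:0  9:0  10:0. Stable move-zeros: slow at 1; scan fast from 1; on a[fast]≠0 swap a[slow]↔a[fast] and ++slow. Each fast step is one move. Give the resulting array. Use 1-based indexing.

[8, 0, 0, 0, 0, 0, 0, 0, 0, 0]

slow=1 fast=1: a[fast]=0, fast++
slow=1 fast=2: a[fast]=0, fast++
slow=1 fast=3: a[fast]=0, fast++
slow=1 fast=4: a[fast]=0, fast++
slow=1 fast=5: a[fast]=0, fast++
slow=1 fast=6: a[fast]=8≠0 swap→a[1]=8, slow++,fast++
slow=2 fast=7: a[fast]=0, fast++
slow=2 fast=8: a[fast]=0, fast++
slow=2 fast=9: a[fast]=0, fast++
slow=2 fast=10: a[fast]=0, fast++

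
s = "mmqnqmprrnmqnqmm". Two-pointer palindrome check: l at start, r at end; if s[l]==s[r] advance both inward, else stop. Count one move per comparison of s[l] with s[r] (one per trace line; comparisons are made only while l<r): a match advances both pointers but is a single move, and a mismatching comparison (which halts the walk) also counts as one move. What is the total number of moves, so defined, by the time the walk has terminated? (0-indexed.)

7 moves

[0,15] 'm'=='m' → l++,r--
[1,14] 'm'=='m' → l++,r--
[2,13] 'q'=='q' → l++,r--
[3,12] 'n'=='n' → l++,r--
[4,11] 'q'=='q' → l++,r--
[5,10] 'm'=='m' → l++,r--
[6,9] 'p'!='n' → stop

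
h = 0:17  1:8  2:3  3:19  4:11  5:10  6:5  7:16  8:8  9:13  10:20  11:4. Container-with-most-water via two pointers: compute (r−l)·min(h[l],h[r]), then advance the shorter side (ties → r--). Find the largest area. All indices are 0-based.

[0,11] min(17,4)*11=44 best=44 * → r--
[0,10] min(17,20)*10=170 best=170 * → l++
[1,10] min(8,20)*9=72 best=170 → l++
[2,10] min(3,20)*8=24 best=170 → l++
[3,10] min(19,20)*7=133 best=170 → l++
[4,10] min(11,20)*6=66 best=170 → l++
[5,10] min(10,20)*5=50 best=170 → l++
[6,10] min(5,20)*4=20 best=170 → l++
[7,10] min(16,20)*3=48 best=170 → l++
[8,10] min(8,20)*2=16 best=170 → l++
[9,10] min(13,20)*1=13 best=170 → l++

max area = 170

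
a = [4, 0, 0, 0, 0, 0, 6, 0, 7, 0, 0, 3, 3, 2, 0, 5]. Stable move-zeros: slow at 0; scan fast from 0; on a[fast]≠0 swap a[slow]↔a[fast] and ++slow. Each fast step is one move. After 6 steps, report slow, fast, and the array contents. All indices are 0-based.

slow=1, fast=6, a=[4, 0, 0, 0, 0, 0, 6, 0, 7, 0, 0, 3, 3, 2, 0, 5]

slow=0 fast=0: a[fast]=4≠0 swap→a[0]=4, slow++,fast++
slow=1 fast=1: a[fast]=0, fast++
slow=1 fast=2: a[fast]=0, fast++
slow=1 fast=3: a[fast]=0, fast++
slow=1 fast=4: a[fast]=0, fast++
slow=1 fast=5: a[fast]=0, fast++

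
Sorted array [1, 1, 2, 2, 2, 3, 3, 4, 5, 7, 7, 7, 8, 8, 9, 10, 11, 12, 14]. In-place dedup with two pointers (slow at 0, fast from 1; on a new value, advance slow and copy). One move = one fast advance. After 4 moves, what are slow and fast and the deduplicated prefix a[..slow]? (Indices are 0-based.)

(s=0,f=1) a[fast]=1=a[slow] dup → fast++
(s=0,f=2) a[fast]=2≠a[slow]=1 write a[1]=2 → slow++,fast++
(s=1,f=3) a[fast]=2=a[slow] dup → fast++
(s=1,f=4) a[fast]=2=a[slow] dup → fast++

slow=1, fast=5, prefix=[1, 2]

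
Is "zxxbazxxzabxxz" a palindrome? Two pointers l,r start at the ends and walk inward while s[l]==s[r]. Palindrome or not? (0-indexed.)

[0,13] 'z'=='z' → l++,r--
[1,12] 'x'=='x' → l++,r--
[2,11] 'x'=='x' → l++,r--
[3,10] 'b'=='b' → l++,r--
[4,9] 'a'=='a' → l++,r--
[5,8] 'z'=='z' → l++,r--
[6,7] 'x'=='x' → l++,r--

palindrome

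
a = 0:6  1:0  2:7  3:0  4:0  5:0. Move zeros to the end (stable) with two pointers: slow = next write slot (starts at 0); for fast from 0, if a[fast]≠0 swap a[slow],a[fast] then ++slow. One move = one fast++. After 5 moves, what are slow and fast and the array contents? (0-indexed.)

slow=2, fast=5, a=[6, 7, 0, 0, 0, 0]

slow=0 fast=0: a[fast]=6≠0 swap→a[0]=6, slow++,fast++
slow=1 fast=1: a[fast]=0, fast++
slow=1 fast=2: a[fast]=7≠0 swap→a[1]=7, slow++,fast++
slow=2 fast=3: a[fast]=0, fast++
slow=2 fast=4: a[fast]=0, fast++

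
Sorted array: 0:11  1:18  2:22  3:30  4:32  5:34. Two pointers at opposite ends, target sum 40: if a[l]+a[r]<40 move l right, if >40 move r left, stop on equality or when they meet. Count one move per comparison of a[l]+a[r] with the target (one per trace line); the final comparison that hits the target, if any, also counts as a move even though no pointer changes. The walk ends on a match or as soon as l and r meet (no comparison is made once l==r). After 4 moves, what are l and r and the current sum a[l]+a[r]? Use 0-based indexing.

l=1, r=2, sum=40

l=0 r=5: 11+34=45 >40, r--
l=0 r=4: 11+32=43 >40, r--
l=0 r=3: 11+30=41 >40, r--
l=0 r=2: 11+22=33 <40, l++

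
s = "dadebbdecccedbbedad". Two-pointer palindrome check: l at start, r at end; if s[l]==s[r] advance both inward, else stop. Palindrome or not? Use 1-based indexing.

palindrome

[1,19] 'd'=='d' → l++,r--
[2,18] 'a'=='a' → l++,r--
[3,17] 'd'=='d' → l++,r--
[4,16] 'e'=='e' → l++,r--
[5,15] 'b'=='b' → l++,r--
[6,14] 'b'=='b' → l++,r--
[7,13] 'd'=='d' → l++,r--
[8,12] 'e'=='e' → l++,r--
[9,11] 'c'=='c' → l++,r--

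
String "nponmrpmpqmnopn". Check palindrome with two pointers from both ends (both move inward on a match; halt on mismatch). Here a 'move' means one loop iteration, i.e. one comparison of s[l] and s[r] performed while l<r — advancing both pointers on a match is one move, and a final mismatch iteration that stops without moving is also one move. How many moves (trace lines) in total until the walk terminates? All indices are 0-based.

6 moves

[0,14] 'n'=='n' → l++,r--
[1,13] 'p'=='p' → l++,r--
[2,12] 'o'=='o' → l++,r--
[3,11] 'n'=='n' → l++,r--
[4,10] 'm'=='m' → l++,r--
[5,9] 'r'!='q' → stop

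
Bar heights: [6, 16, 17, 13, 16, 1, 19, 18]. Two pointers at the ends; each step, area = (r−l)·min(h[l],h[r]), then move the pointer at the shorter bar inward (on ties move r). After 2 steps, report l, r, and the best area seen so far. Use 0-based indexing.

[0,7] min(6,18)*7=42 best=42 * → l++
[1,7] min(16,18)*6=96 best=96 * → l++

l=2, r=7, best area=96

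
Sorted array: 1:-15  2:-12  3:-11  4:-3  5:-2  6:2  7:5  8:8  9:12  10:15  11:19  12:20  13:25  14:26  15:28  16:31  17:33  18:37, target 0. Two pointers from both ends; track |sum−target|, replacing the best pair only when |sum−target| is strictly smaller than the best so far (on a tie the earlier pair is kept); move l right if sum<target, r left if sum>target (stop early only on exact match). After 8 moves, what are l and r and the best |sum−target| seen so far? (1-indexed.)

l=1 r=18: -15+37=22 d=22 *, r--
l=1 r=17: -15+33=18 d=18 *, r--
l=1 r=16: -15+31=16 d=16 *, r--
l=1 r=15: -15+28=13 d=13 *, r--
l=1 r=14: -15+26=11 d=11 *, r--
l=1 r=13: -15+25=10 d=10 *, r--
l=1 r=12: -15+20=5 d=5 *, r--
l=1 r=11: -15+19=4 d=4 *, r--

l=1, r=10, best |Δ|=4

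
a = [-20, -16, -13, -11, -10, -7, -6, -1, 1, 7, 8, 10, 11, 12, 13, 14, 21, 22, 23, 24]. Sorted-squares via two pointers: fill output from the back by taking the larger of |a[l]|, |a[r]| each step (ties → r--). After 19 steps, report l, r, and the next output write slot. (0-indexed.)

l=0 r=19: |-20|<=|24| out[19]=576, r--
l=0 r=18: |-20|<=|23| out[18]=529, r--
l=0 r=17: |-20|<=|22| out[17]=484, r--
l=0 r=16: |-20|<=|21| out[16]=441, r--
l=0 r=15: |-20|>|14| out[15]=400, l++
l=1 r=15: |-16|>|14| out[14]=256, l++
l=2 r=15: |-13|<=|14| out[13]=196, r--
l=2 r=14: |-13|<=|13| out[12]=169, r--
l=2 r=13: |-13|>|12| out[11]=169, l++
l=3 r=13: |-11|<=|12| out[10]=144, r--
l=3 r=12: |-11|<=|11| out[9]=121, r--
l=3 r=11: |-11|>|10| out[8]=121, l++
l=4 r=11: |-10|<=|10| out[7]=100, r--
l=4 r=10: |-10|>|8| out[6]=100, l++
l=5 r=10: |-7|<=|8| out[5]=64, r--
l=5 r=9: |-7|<=|7| out[4]=49, r--
l=5 r=8: |-7|>|1| out[3]=49, l++
l=6 r=8: |-6|>|1| out[2]=36, l++
l=7 r=8: |-1|<=|1| out[1]=1, r--

l=7, r=7, next write slot=0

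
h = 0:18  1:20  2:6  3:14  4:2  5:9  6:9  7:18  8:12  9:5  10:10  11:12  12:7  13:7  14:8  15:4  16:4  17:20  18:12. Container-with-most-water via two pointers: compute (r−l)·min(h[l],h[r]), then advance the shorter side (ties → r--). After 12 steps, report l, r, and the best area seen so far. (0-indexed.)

l=0 r=18: min(18,12)*18=216 best=216 *, r--
l=0 r=17: min(18,20)*17=306 best=306 *, l++
l=1 r=17: min(20,20)*16=320 best=320 *, r--
l=1 r=16: min(20,4)*15=60 best=320, r--
l=1 r=15: min(20,4)*14=56 best=320, r--
l=1 r=14: min(20,8)*13=104 best=320, r--
l=1 r=13: min(20,7)*12=84 best=320, r--
l=1 r=12: min(20,7)*11=77 best=320, r--
l=1 r=11: min(20,12)*10=120 best=320, r--
l=1 r=10: min(20,10)*9=90 best=320, r--
l=1 r=9: min(20,5)*8=40 best=320, r--
l=1 r=8: min(20,12)*7=84 best=320, r--

l=1, r=7, best area=320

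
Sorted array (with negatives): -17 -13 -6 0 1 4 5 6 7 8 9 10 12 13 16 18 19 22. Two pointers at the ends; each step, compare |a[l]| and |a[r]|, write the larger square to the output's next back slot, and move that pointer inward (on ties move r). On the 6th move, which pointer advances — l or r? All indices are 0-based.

l=0 r=17: |-17|<=|22| out[17]=484, r--
l=0 r=16: |-17|<=|19| out[16]=361, r--
l=0 r=15: |-17|<=|18| out[15]=324, r--
l=0 r=14: |-17|>|16| out[14]=289, l++
l=1 r=14: |-13|<=|16| out[13]=256, r--
l=1 r=13: |-13|<=|13| out[12]=169, r--

r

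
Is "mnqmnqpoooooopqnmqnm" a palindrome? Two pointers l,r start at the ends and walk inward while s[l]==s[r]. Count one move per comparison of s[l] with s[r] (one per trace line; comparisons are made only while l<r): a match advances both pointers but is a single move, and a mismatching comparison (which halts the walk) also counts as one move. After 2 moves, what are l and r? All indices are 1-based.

l=3, r=18

[1,20] 'm'=='m' → l++,r--
[2,19] 'n'=='n' → l++,r--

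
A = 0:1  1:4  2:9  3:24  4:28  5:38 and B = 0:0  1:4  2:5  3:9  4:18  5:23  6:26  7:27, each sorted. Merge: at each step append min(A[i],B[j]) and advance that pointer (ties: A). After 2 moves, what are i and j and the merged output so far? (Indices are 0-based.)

i=1, j=1, merged so far=[0, 1]

[i=0,j=0] A[i]=1>B[j]=0 take 0 → j++
[i=0,j=1] A[i]=1<=B[j]=4 take 1 → i++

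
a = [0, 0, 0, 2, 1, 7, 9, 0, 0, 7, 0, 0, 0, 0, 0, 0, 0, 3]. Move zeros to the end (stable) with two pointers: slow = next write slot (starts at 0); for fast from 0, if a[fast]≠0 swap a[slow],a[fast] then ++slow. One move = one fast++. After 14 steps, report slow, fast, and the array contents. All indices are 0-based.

slow=5, fast=14, a=[2, 1, 7, 9, 7, 0, 0, 0, 0, 0, 0, 0, 0, 0, 0, 0, 0, 3]

(s=0,f=0) a[fast]=0 → fast++
(s=0,f=1) a[fast]=0 → fast++
(s=0,f=2) a[fast]=0 → fast++
(s=0,f=3) a[fast]=2≠0 swap→a[0]=2 → slow++,fast++
(s=1,f=4) a[fast]=1≠0 swap→a[1]=1 → slow++,fast++
(s=2,f=5) a[fast]=7≠0 swap→a[2]=7 → slow++,fast++
(s=3,f=6) a[fast]=9≠0 swap→a[3]=9 → slow++,fast++
(s=4,f=7) a[fast]=0 → fast++
(s=4,f=8) a[fast]=0 → fast++
(s=4,f=9) a[fast]=7≠0 swap→a[4]=7 → slow++,fast++
(s=5,f=10) a[fast]=0 → fast++
(s=5,f=11) a[fast]=0 → fast++
(s=5,f=12) a[fast]=0 → fast++
(s=5,f=13) a[fast]=0 → fast++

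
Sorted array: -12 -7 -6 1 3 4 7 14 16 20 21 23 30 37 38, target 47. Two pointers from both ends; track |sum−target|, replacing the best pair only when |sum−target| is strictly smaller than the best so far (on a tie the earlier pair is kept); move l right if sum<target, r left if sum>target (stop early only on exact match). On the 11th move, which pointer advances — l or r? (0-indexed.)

l

[0,14] -12+38=26 d=21 * → l++
[1,14] -7+38=31 d=16 * → l++
[2,14] -6+38=32 d=15 * → l++
[3,14] 1+38=39 d=8 * → l++
[4,14] 3+38=41 d=6 * → l++
[5,14] 4+38=42 d=5 * → l++
[6,14] 7+38=45 d=2 * → l++
[7,14] 14+38=52 d=5 → r--
[7,13] 14+37=51 d=4 → r--
[7,12] 14+30=44 d=3 → l++
[8,12] 16+30=46 d=1 * → l++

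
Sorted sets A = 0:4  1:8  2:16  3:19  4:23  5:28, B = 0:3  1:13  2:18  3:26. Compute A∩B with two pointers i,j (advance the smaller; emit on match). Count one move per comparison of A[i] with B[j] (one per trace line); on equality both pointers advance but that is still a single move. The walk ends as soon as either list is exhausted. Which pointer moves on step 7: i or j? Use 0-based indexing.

i

[i=0,j=0] 4>3 → j++
[i=0,j=1] 4<13 → i++
[i=1,j=1] 8<13 → i++
[i=2,j=1] 16>13 → j++
[i=2,j=2] 16<18 → i++
[i=3,j=2] 19>18 → j++
[i=3,j=3] 19<26 → i++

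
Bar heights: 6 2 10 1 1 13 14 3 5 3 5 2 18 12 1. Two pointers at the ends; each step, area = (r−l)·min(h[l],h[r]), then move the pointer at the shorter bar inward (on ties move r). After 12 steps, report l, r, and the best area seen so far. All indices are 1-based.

l=1 r=15: min(6,1)*14=14 best=14 *, r--
l=1 r=14: min(6,12)*13=78 best=78 *, l++
l=2 r=14: min(2,12)*12=24 best=78, l++
l=3 r=14: min(10,12)*11=110 best=110 *, l++
l=4 r=14: min(1,12)*10=10 best=110, l++
l=5 r=14: min(1,12)*9=9 best=110, l++
l=6 r=14: min(13,12)*8=96 best=110, r--
l=6 r=13: min(13,18)*7=91 best=110, l++
l=7 r=13: min(14,18)*6=84 best=110, l++
l=8 r=13: min(3,18)*5=15 best=110, l++
l=9 r=13: min(5,18)*4=20 best=110, l++
l=10 r=13: min(3,18)*3=9 best=110, l++

l=11, r=13, best area=110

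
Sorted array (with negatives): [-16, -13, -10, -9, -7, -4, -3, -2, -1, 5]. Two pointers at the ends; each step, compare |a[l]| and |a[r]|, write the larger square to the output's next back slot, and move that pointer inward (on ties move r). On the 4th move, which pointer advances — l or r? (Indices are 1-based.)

l=1 r=10: |-16|>|5| out[10]=256, l++
l=2 r=10: |-13|>|5| out[9]=169, l++
l=3 r=10: |-10|>|5| out[8]=100, l++
l=4 r=10: |-9|>|5| out[7]=81, l++

l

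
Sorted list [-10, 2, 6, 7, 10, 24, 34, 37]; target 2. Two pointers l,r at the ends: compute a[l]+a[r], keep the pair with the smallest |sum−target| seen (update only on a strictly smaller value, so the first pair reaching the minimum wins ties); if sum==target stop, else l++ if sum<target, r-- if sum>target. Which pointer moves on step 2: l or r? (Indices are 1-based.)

l=1 r=8: -10+37=27 d=25 *, r--
l=1 r=7: -10+34=24 d=22 *, r--

r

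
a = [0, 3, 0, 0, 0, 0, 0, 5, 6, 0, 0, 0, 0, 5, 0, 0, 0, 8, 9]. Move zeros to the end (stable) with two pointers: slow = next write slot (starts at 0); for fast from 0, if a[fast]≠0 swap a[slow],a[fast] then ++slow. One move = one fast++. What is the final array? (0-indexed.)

[3, 5, 6, 5, 8, 9, 0, 0, 0, 0, 0, 0, 0, 0, 0, 0, 0, 0, 0]

slow=0 fast=0: a[fast]=0, fast++
slow=0 fast=1: a[fast]=3≠0 swap→a[0]=3, slow++,fast++
slow=1 fast=2: a[fast]=0, fast++
slow=1 fast=3: a[fast]=0, fast++
slow=1 fast=4: a[fast]=0, fast++
slow=1 fast=5: a[fast]=0, fast++
slow=1 fast=6: a[fast]=0, fast++
slow=1 fast=7: a[fast]=5≠0 swap→a[1]=5, slow++,fast++
slow=2 fast=8: a[fast]=6≠0 swap→a[2]=6, slow++,fast++
slow=3 fast=9: a[fast]=0, fast++
slow=3 fast=10: a[fast]=0, fast++
slow=3 fast=11: a[fast]=0, fast++
slow=3 fast=12: a[fast]=0, fast++
slow=3 fast=13: a[fast]=5≠0 swap→a[3]=5, slow++,fast++
slow=4 fast=14: a[fast]=0, fast++
slow=4 fast=15: a[fast]=0, fast++
slow=4 fast=16: a[fast]=0, fast++
slow=4 fast=17: a[fast]=8≠0 swap→a[4]=8, slow++,fast++
slow=5 fast=18: a[fast]=9≠0 swap→a[5]=9, slow++,fast++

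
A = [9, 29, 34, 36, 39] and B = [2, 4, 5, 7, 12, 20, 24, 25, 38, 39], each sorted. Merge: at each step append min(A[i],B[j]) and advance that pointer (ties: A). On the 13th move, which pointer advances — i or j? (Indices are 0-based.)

j

[i=0,j=0] A[i]=9>B[j]=2 take 2 → j++
[i=0,j=1] A[i]=9>B[j]=4 take 4 → j++
[i=0,j=2] A[i]=9>B[j]=5 take 5 → j++
[i=0,j=3] A[i]=9>B[j]=7 take 7 → j++
[i=0,j=4] A[i]=9<=B[j]=12 take 9 → i++
[i=1,j=4] A[i]=29>B[j]=12 take 12 → j++
[i=1,j=5] A[i]=29>B[j]=20 take 20 → j++
[i=1,j=6] A[i]=29>B[j]=24 take 24 → j++
[i=1,j=7] A[i]=29>B[j]=25 take 25 → j++
[i=1,j=8] A[i]=29<=B[j]=38 take 29 → i++
[i=2,j=8] A[i]=34<=B[j]=38 take 34 → i++
[i=3,j=8] A[i]=36<=B[j]=38 take 36 → i++
[i=4,j=8] A[i]=39>B[j]=38 take 38 → j++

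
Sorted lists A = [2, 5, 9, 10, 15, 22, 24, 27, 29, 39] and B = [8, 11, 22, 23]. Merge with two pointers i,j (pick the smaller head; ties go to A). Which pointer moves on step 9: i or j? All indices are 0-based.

i=0 j=0: A[i]=2<=B[j]=8 take 2, i++
i=1 j=0: A[i]=5<=B[j]=8 take 5, i++
i=2 j=0: A[i]=9>B[j]=8 take 8, j++
i=2 j=1: A[i]=9<=B[j]=11 take 9, i++
i=3 j=1: A[i]=10<=B[j]=11 take 10, i++
i=4 j=1: A[i]=15>B[j]=11 take 11, j++
i=4 j=2: A[i]=15<=B[j]=22 take 15, i++
i=5 j=2: A[i]=22<=B[j]=22 take 22, i++
i=6 j=2: A[i]=24>B[j]=22 take 22, j++

j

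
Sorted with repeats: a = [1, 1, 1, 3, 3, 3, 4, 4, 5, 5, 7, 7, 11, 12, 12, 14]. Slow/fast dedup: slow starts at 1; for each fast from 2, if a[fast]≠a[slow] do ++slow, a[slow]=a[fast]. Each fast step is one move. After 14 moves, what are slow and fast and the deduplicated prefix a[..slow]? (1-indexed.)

slow=7, fast=16, prefix=[1, 3, 4, 5, 7, 11, 12]

(s=1,f=2) a[fast]=1=a[slow] dup → fast++
(s=1,f=3) a[fast]=1=a[slow] dup → fast++
(s=1,f=4) a[fast]=3≠a[slow]=1 write a[2]=3 → slow++,fast++
(s=2,f=5) a[fast]=3=a[slow] dup → fast++
(s=2,f=6) a[fast]=3=a[slow] dup → fast++
(s=2,f=7) a[fast]=4≠a[slow]=3 write a[3]=4 → slow++,fast++
(s=3,f=8) a[fast]=4=a[slow] dup → fast++
(s=3,f=9) a[fast]=5≠a[slow]=4 write a[4]=5 → slow++,fast++
(s=4,f=10) a[fast]=5=a[slow] dup → fast++
(s=4,f=11) a[fast]=7≠a[slow]=5 write a[5]=7 → slow++,fast++
(s=5,f=12) a[fast]=7=a[slow] dup → fast++
(s=5,f=13) a[fast]=11≠a[slow]=7 write a[6]=11 → slow++,fast++
(s=6,f=14) a[fast]=12≠a[slow]=11 write a[7]=12 → slow++,fast++
(s=7,f=15) a[fast]=12=a[slow] dup → fast++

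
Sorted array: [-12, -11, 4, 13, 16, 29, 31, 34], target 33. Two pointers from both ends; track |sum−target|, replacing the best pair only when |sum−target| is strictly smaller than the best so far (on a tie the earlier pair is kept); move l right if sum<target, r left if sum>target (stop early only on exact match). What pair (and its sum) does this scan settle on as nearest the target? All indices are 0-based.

l=0 r=7: -12+34=22 d=11 *, l++
l=1 r=7: -11+34=23 d=10 *, l++
l=2 r=7: 4+34=38 d=5 *, r--
l=2 r=6: 4+31=35 d=2 *, r--
l=2 r=5: 4+29=33 d=0 *, stop

pair (4, 29) with sum 33 (|Δ|=0)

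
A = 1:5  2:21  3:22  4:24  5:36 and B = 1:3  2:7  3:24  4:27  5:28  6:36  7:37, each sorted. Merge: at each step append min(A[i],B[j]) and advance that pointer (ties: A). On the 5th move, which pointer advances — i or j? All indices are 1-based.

[i=1,j=1] A[i]=5>B[j]=3 take 3 → j++
[i=1,j=2] A[i]=5<=B[j]=7 take 5 → i++
[i=2,j=2] A[i]=21>B[j]=7 take 7 → j++
[i=2,j=3] A[i]=21<=B[j]=24 take 21 → i++
[i=3,j=3] A[i]=22<=B[j]=24 take 22 → i++

i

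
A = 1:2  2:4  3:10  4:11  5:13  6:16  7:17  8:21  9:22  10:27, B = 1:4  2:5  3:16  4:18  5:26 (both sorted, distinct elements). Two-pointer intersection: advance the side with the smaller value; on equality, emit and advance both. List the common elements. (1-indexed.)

intersection = [4, 16]

[i=1,j=1] 2<4 → i++
[i=2,j=1] 4==4 emit → i++,j++
[i=3,j=2] 10>5 → j++
[i=3,j=3] 10<16 → i++
[i=4,j=3] 11<16 → i++
[i=5,j=3] 13<16 → i++
[i=6,j=3] 16==16 emit → i++,j++
[i=7,j=4] 17<18 → i++
[i=8,j=4] 21>18 → j++
[i=8,j=5] 21<26 → i++
[i=9,j=5] 22<26 → i++
[i=10,j=5] 27>26 → j++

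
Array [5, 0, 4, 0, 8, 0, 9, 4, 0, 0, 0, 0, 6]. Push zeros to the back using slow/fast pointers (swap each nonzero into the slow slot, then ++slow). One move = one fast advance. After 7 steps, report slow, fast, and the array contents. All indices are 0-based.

slow=4, fast=7, a=[5, 4, 8, 9, 0, 0, 0, 4, 0, 0, 0, 0, 6]

slow=0 fast=0: a[fast]=5≠0 swap→a[0]=5, slow++,fast++
slow=1 fast=1: a[fast]=0, fast++
slow=1 fast=2: a[fast]=4≠0 swap→a[1]=4, slow++,fast++
slow=2 fast=3: a[fast]=0, fast++
slow=2 fast=4: a[fast]=8≠0 swap→a[2]=8, slow++,fast++
slow=3 fast=5: a[fast]=0, fast++
slow=3 fast=6: a[fast]=9≠0 swap→a[3]=9, slow++,fast++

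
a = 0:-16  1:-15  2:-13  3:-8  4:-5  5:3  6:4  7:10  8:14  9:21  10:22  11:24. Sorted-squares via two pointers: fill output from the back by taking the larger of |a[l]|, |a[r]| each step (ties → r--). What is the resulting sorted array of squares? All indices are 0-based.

[9, 16, 25, 64, 100, 169, 196, 225, 256, 441, 484, 576]

[0,11] |-16|<=|24| out[11]=576 → r--
[0,10] |-16|<=|22| out[10]=484 → r--
[0,9] |-16|<=|21| out[9]=441 → r--
[0,8] |-16|>|14| out[8]=256 → l++
[1,8] |-15|>|14| out[7]=225 → l++
[2,8] |-13|<=|14| out[6]=196 → r--
[2,7] |-13|>|10| out[5]=169 → l++
[3,7] |-8|<=|10| out[4]=100 → r--
[3,6] |-8|>|4| out[3]=64 → l++
[4,6] |-5|>|4| out[2]=25 → l++
[5,6] |3|<=|4| out[1]=16 → r--
[5,5] |3|<=|3| out[0]=9 → r--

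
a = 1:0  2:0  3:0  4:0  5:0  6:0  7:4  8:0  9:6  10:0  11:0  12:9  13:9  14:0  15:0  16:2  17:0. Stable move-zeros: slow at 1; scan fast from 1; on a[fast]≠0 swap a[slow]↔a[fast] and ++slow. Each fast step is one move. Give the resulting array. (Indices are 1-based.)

[4, 6, 9, 9, 2, 0, 0, 0, 0, 0, 0, 0, 0, 0, 0, 0, 0]

(s=1,f=1) a[fast]=0 → fast++
(s=1,f=2) a[fast]=0 → fast++
(s=1,f=3) a[fast]=0 → fast++
(s=1,f=4) a[fast]=0 → fast++
(s=1,f=5) a[fast]=0 → fast++
(s=1,f=6) a[fast]=0 → fast++
(s=1,f=7) a[fast]=4≠0 swap→a[1]=4 → slow++,fast++
(s=2,f=8) a[fast]=0 → fast++
(s=2,f=9) a[fast]=6≠0 swap→a[2]=6 → slow++,fast++
(s=3,f=10) a[fast]=0 → fast++
(s=3,f=11) a[fast]=0 → fast++
(s=3,f=12) a[fast]=9≠0 swap→a[3]=9 → slow++,fast++
(s=4,f=13) a[fast]=9≠0 swap→a[4]=9 → slow++,fast++
(s=5,f=14) a[fast]=0 → fast++
(s=5,f=15) a[fast]=0 → fast++
(s=5,f=16) a[fast]=2≠0 swap→a[5]=2 → slow++,fast++
(s=6,f=17) a[fast]=0 → fast++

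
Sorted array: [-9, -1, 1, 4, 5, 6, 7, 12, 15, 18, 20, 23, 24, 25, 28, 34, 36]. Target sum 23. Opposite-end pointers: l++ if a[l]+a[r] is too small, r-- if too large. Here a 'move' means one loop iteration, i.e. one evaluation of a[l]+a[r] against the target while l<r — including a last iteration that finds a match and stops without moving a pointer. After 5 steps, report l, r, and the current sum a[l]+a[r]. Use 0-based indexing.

[0,16] -9+36=27 >23 → r--
[0,15] -9+34=25 >23 → r--
[0,14] -9+28=19 <23 → l++
[1,14] -1+28=27 >23 → r--
[1,13] -1+25=24 >23 → r--

l=1, r=12, sum=23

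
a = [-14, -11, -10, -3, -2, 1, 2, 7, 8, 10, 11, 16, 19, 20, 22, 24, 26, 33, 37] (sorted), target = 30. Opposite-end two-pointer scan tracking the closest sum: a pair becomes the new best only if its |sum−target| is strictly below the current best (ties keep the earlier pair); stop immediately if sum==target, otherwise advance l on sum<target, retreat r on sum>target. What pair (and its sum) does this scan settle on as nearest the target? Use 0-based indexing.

[0,18] -14+37=23 d=7 * → l++
[1,18] -11+37=26 d=4 * → l++
[2,18] -10+37=27 d=3 * → l++
[3,18] -3+37=34 d=4 → r--
[3,17] -3+33=30 d=0 * → stop

pair (-3, 33) with sum 30 (|Δ|=0)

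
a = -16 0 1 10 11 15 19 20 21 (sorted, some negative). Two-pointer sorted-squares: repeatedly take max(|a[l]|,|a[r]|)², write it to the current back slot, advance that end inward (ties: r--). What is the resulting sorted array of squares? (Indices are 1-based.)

[0, 1, 100, 121, 225, 256, 361, 400, 441]

l=1 r=9: |-16|<=|21| out[9]=441, r--
l=1 r=8: |-16|<=|20| out[8]=400, r--
l=1 r=7: |-16|<=|19| out[7]=361, r--
l=1 r=6: |-16|>|15| out[6]=256, l++
l=2 r=6: |0|<=|15| out[5]=225, r--
l=2 r=5: |0|<=|11| out[4]=121, r--
l=2 r=4: |0|<=|10| out[3]=100, r--
l=2 r=3: |0|<=|1| out[2]=1, r--
l=2 r=2: |0|<=|0| out[1]=0, r--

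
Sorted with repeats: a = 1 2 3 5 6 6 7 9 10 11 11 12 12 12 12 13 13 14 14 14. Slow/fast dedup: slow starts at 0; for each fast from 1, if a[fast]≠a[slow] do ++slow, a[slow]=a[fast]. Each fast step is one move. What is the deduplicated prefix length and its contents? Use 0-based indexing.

(s=0,f=1) a[fast]=2≠a[slow]=1 write a[1]=2 → slow++,fast++
(s=1,f=2) a[fast]=3≠a[slow]=2 write a[2]=3 → slow++,fast++
(s=2,f=3) a[fast]=5≠a[slow]=3 write a[3]=5 → slow++,fast++
(s=3,f=4) a[fast]=6≠a[slow]=5 write a[4]=6 → slow++,fast++
(s=4,f=5) a[fast]=6=a[slow] dup → fast++
(s=4,f=6) a[fast]=7≠a[slow]=6 write a[5]=7 → slow++,fast++
(s=5,f=7) a[fast]=9≠a[slow]=7 write a[6]=9 → slow++,fast++
(s=6,f=8) a[fast]=10≠a[slow]=9 write a[7]=10 → slow++,fast++
(s=7,f=9) a[fast]=11≠a[slow]=10 write a[8]=11 → slow++,fast++
(s=8,f=10) a[fast]=11=a[slow] dup → fast++
(s=8,f=11) a[fast]=12≠a[slow]=11 write a[9]=12 → slow++,fast++
(s=9,f=12) a[fast]=12=a[slow] dup → fast++
(s=9,f=13) a[fast]=12=a[slow] dup → fast++
(s=9,f=14) a[fast]=12=a[slow] dup → fast++
(s=9,f=15) a[fast]=13≠a[slow]=12 write a[10]=13 → slow++,fast++
(s=10,f=16) a[fast]=13=a[slow] dup → fast++
(s=10,f=17) a[fast]=14≠a[slow]=13 write a[11]=14 → slow++,fast++
(s=11,f=18) a[fast]=14=a[slow] dup → fast++
(s=11,f=19) a[fast]=14=a[slow] dup → fast++

length 12; prefix = [1, 2, 3, 5, 6, 7, 9, 10, 11, 12, 13, 14]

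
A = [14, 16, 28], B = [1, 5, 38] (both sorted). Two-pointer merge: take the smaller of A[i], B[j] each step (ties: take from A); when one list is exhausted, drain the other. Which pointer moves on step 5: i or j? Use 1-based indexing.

i

[i=1,j=1] A[i]=14>B[j]=1 take 1 → j++
[i=1,j=2] A[i]=14>B[j]=5 take 5 → j++
[i=1,j=3] A[i]=14<=B[j]=38 take 14 → i++
[i=2,j=3] A[i]=16<=B[j]=38 take 16 → i++
[i=3,j=3] A[i]=28<=B[j]=38 take 28 → i++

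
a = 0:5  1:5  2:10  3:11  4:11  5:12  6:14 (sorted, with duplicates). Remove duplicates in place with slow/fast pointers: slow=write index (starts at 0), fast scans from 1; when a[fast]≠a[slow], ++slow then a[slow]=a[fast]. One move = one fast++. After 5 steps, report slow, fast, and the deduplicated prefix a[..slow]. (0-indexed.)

slow=3, fast=6, prefix=[5, 10, 11, 12]

(s=0,f=1) a[fast]=5=a[slow] dup → fast++
(s=0,f=2) a[fast]=10≠a[slow]=5 write a[1]=10 → slow++,fast++
(s=1,f=3) a[fast]=11≠a[slow]=10 write a[2]=11 → slow++,fast++
(s=2,f=4) a[fast]=11=a[slow] dup → fast++
(s=2,f=5) a[fast]=12≠a[slow]=11 write a[3]=12 → slow++,fast++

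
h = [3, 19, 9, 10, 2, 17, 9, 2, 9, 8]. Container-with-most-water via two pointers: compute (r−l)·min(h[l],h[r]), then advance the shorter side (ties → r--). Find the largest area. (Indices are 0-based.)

l=0 r=9: min(3,8)*9=27 best=27 *, l++
l=1 r=9: min(19,8)*8=64 best=64 *, r--
l=1 r=8: min(19,9)*7=63 best=64, r--
l=1 r=7: min(19,2)*6=12 best=64, r--
l=1 r=6: min(19,9)*5=45 best=64, r--
l=1 r=5: min(19,17)*4=68 best=68 *, r--
l=1 r=4: min(19,2)*3=6 best=68, r--
l=1 r=3: min(19,10)*2=20 best=68, r--
l=1 r=2: min(19,9)*1=9 best=68, r--

max area = 68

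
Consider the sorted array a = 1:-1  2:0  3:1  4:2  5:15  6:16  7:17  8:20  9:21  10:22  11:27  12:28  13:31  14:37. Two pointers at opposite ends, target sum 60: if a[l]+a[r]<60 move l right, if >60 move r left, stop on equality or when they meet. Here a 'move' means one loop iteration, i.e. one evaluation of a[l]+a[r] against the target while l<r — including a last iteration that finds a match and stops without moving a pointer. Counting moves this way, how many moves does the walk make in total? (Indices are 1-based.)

l=1 r=14: -1+37=36 <60, l++
l=2 r=14: 0+37=37 <60, l++
l=3 r=14: 1+37=38 <60, l++
l=4 r=14: 2+37=39 <60, l++
l=5 r=14: 15+37=52 <60, l++
l=6 r=14: 16+37=53 <60, l++
l=7 r=14: 17+37=54 <60, l++
l=8 r=14: 20+37=57 <60, l++
l=9 r=14: 21+37=58 <60, l++
l=10 r=14: 22+37=59 <60, l++
l=11 r=14: 27+37=64 >60, r--
l=11 r=13: 27+31=58 <60, l++
l=12 r=13: 28+31=59 <60, l++

13 moves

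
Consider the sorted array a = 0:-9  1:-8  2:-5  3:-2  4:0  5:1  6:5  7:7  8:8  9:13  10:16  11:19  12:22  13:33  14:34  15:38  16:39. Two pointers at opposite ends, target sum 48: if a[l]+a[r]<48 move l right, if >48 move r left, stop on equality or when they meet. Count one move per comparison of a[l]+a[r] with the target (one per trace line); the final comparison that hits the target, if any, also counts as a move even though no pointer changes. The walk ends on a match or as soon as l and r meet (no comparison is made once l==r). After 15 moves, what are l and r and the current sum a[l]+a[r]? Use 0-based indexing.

l=11, r=12, sum=41

l=0 r=16: -9+39=30 <48, l++
l=1 r=16: -8+39=31 <48, l++
l=2 r=16: -5+39=34 <48, l++
l=3 r=16: -2+39=37 <48, l++
l=4 r=16: 0+39=39 <48, l++
l=5 r=16: 1+39=40 <48, l++
l=6 r=16: 5+39=44 <48, l++
l=7 r=16: 7+39=46 <48, l++
l=8 r=16: 8+39=47 <48, l++
l=9 r=16: 13+39=52 >48, r--
l=9 r=15: 13+38=51 >48, r--
l=9 r=14: 13+34=47 <48, l++
l=10 r=14: 16+34=50 >48, r--
l=10 r=13: 16+33=49 >48, r--
l=10 r=12: 16+22=38 <48, l++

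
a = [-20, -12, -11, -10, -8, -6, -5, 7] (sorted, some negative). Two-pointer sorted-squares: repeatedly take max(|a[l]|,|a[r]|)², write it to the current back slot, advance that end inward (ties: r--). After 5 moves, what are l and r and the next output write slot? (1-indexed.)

l=6, r=8, next write slot=3

[1,8] |-20|>|7| out[8]=400 → l++
[2,8] |-12|>|7| out[7]=144 → l++
[3,8] |-11|>|7| out[6]=121 → l++
[4,8] |-10|>|7| out[5]=100 → l++
[5,8] |-8|>|7| out[4]=64 → l++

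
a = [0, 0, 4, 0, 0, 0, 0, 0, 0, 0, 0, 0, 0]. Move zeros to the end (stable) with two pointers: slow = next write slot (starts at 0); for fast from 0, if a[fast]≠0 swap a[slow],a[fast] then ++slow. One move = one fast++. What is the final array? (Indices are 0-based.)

(s=0,f=0) a[fast]=0 → fast++
(s=0,f=1) a[fast]=0 → fast++
(s=0,f=2) a[fast]=4≠0 swap→a[0]=4 → slow++,fast++
(s=1,f=3) a[fast]=0 → fast++
(s=1,f=4) a[fast]=0 → fast++
(s=1,f=5) a[fast]=0 → fast++
(s=1,f=6) a[fast]=0 → fast++
(s=1,f=7) a[fast]=0 → fast++
(s=1,f=8) a[fast]=0 → fast++
(s=1,f=9) a[fast]=0 → fast++
(s=1,f=10) a[fast]=0 → fast++
(s=1,f=11) a[fast]=0 → fast++
(s=1,f=12) a[fast]=0 → fast++

[4, 0, 0, 0, 0, 0, 0, 0, 0, 0, 0, 0, 0]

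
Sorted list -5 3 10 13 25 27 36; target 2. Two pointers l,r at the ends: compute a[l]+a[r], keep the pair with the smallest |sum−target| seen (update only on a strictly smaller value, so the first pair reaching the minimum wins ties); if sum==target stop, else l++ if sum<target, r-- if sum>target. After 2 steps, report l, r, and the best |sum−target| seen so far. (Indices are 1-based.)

l=1, r=5, best |Δ|=20

[1,7] -5+36=31 d=29 * → r--
[1,6] -5+27=22 d=20 * → r--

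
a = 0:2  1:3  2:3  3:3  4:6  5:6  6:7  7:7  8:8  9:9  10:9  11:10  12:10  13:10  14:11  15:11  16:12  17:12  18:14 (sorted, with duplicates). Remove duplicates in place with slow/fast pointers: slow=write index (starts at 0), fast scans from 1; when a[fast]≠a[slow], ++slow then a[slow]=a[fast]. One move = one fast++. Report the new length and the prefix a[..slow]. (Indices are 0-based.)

(s=0,f=1) a[fast]=3≠a[slow]=2 write a[1]=3 → slow++,fast++
(s=1,f=2) a[fast]=3=a[slow] dup → fast++
(s=1,f=3) a[fast]=3=a[slow] dup → fast++
(s=1,f=4) a[fast]=6≠a[slow]=3 write a[2]=6 → slow++,fast++
(s=2,f=5) a[fast]=6=a[slow] dup → fast++
(s=2,f=6) a[fast]=7≠a[slow]=6 write a[3]=7 → slow++,fast++
(s=3,f=7) a[fast]=7=a[slow] dup → fast++
(s=3,f=8) a[fast]=8≠a[slow]=7 write a[4]=8 → slow++,fast++
(s=4,f=9) a[fast]=9≠a[slow]=8 write a[5]=9 → slow++,fast++
(s=5,f=10) a[fast]=9=a[slow] dup → fast++
(s=5,f=11) a[fast]=10≠a[slow]=9 write a[6]=10 → slow++,fast++
(s=6,f=12) a[fast]=10=a[slow] dup → fast++
(s=6,f=13) a[fast]=10=a[slow] dup → fast++
(s=6,f=14) a[fast]=11≠a[slow]=10 write a[7]=11 → slow++,fast++
(s=7,f=15) a[fast]=11=a[slow] dup → fast++
(s=7,f=16) a[fast]=12≠a[slow]=11 write a[8]=12 → slow++,fast++
(s=8,f=17) a[fast]=12=a[slow] dup → fast++
(s=8,f=18) a[fast]=14≠a[slow]=12 write a[9]=14 → slow++,fast++

length 10; prefix = [2, 3, 6, 7, 8, 9, 10, 11, 12, 14]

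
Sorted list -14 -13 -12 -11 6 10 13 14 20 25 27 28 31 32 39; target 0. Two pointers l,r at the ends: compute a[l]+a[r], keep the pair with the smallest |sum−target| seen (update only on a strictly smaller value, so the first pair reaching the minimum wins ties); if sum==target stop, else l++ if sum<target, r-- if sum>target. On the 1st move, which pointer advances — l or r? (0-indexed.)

l=0 r=14: -14+39=25 d=25 *, r--

r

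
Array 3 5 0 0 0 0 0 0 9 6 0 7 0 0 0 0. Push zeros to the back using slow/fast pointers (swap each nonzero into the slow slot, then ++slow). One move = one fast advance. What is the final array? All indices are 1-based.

(s=1,f=1) a[fast]=3≠0 swap→a[1]=3 → slow++,fast++
(s=2,f=2) a[fast]=5≠0 swap→a[2]=5 → slow++,fast++
(s=3,f=3) a[fast]=0 → fast++
(s=3,f=4) a[fast]=0 → fast++
(s=3,f=5) a[fast]=0 → fast++
(s=3,f=6) a[fast]=0 → fast++
(s=3,f=7) a[fast]=0 → fast++
(s=3,f=8) a[fast]=0 → fast++
(s=3,f=9) a[fast]=9≠0 swap→a[3]=9 → slow++,fast++
(s=4,f=10) a[fast]=6≠0 swap→a[4]=6 → slow++,fast++
(s=5,f=11) a[fast]=0 → fast++
(s=5,f=12) a[fast]=7≠0 swap→a[5]=7 → slow++,fast++
(s=6,f=13) a[fast]=0 → fast++
(s=6,f=14) a[fast]=0 → fast++
(s=6,f=15) a[fast]=0 → fast++
(s=6,f=16) a[fast]=0 → fast++

[3, 5, 9, 6, 7, 0, 0, 0, 0, 0, 0, 0, 0, 0, 0, 0]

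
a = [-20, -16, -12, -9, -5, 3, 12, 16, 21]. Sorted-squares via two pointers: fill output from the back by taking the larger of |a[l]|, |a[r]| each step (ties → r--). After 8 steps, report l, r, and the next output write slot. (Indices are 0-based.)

l=5, r=5, next write slot=0

l=0 r=8: |-20|<=|21| out[8]=441, r--
l=0 r=7: |-20|>|16| out[7]=400, l++
l=1 r=7: |-16|<=|16| out[6]=256, r--
l=1 r=6: |-16|>|12| out[5]=256, l++
l=2 r=6: |-12|<=|12| out[4]=144, r--
l=2 r=5: |-12|>|3| out[3]=144, l++
l=3 r=5: |-9|>|3| out[2]=81, l++
l=4 r=5: |-5|>|3| out[1]=25, l++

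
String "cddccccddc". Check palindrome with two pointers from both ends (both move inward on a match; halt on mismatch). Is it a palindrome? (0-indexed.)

palindrome

l=0 r=9: 'c'=='c', l++,r--
l=1 r=8: 'd'=='d', l++,r--
l=2 r=7: 'd'=='d', l++,r--
l=3 r=6: 'c'=='c', l++,r--
l=4 r=5: 'c'=='c', l++,r--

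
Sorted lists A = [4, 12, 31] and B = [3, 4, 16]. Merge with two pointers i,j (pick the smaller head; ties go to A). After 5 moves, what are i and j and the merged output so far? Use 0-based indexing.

[i=0,j=0] A[i]=4>B[j]=3 take 3 → j++
[i=0,j=1] A[i]=4<=B[j]=4 take 4 → i++
[i=1,j=1] A[i]=12>B[j]=4 take 4 → j++
[i=1,j=2] A[i]=12<=B[j]=16 take 12 → i++
[i=2,j=2] A[i]=31>B[j]=16 take 16 → j++

i=2, j=3, merged so far=[3, 4, 4, 12, 16]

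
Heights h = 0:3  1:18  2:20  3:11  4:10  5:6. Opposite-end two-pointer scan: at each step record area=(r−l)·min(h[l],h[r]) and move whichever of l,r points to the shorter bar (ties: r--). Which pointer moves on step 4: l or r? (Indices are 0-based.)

r

[0,5] min(3,6)*5=15 best=15 * → l++
[1,5] min(18,6)*4=24 best=24 * → r--
[1,4] min(18,10)*3=30 best=30 * → r--
[1,3] min(18,11)*2=22 best=30 → r--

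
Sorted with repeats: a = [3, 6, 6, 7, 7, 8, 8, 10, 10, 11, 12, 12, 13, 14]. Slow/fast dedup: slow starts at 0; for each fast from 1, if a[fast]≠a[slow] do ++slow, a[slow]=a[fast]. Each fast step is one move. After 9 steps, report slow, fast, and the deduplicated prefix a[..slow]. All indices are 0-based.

(s=0,f=1) a[fast]=6≠a[slow]=3 write a[1]=6 → slow++,fast++
(s=1,f=2) a[fast]=6=a[slow] dup → fast++
(s=1,f=3) a[fast]=7≠a[slow]=6 write a[2]=7 → slow++,fast++
(s=2,f=4) a[fast]=7=a[slow] dup → fast++
(s=2,f=5) a[fast]=8≠a[slow]=7 write a[3]=8 → slow++,fast++
(s=3,f=6) a[fast]=8=a[slow] dup → fast++
(s=3,f=7) a[fast]=10≠a[slow]=8 write a[4]=10 → slow++,fast++
(s=4,f=8) a[fast]=10=a[slow] dup → fast++
(s=4,f=9) a[fast]=11≠a[slow]=10 write a[5]=11 → slow++,fast++

slow=5, fast=10, prefix=[3, 6, 7, 8, 10, 11]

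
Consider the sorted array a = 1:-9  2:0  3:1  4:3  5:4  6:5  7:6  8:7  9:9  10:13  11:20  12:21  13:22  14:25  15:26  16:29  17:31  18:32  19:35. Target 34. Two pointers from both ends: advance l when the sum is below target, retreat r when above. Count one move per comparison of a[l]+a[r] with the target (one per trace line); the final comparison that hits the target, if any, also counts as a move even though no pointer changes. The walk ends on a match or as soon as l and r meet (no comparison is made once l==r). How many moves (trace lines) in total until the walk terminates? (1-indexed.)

6 moves

l=1 r=19: -9+35=26 <34, l++
l=2 r=19: 0+35=35 >34, r--
l=2 r=18: 0+32=32 <34, l++
l=3 r=18: 1+32=33 <34, l++
l=4 r=18: 3+32=35 >34, r--
l=4 r=17: 3+31=34, found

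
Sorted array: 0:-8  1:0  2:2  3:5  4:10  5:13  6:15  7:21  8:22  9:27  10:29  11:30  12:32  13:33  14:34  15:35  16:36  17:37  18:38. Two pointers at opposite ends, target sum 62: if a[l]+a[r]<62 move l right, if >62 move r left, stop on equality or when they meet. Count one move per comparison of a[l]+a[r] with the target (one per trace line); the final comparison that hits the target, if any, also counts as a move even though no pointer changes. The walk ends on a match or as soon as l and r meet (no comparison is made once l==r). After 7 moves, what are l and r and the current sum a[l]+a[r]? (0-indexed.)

[0,18] -8+38=30 <62 → l++
[1,18] 0+38=38 <62 → l++
[2,18] 2+38=40 <62 → l++
[3,18] 5+38=43 <62 → l++
[4,18] 10+38=48 <62 → l++
[5,18] 13+38=51 <62 → l++
[6,18] 15+38=53 <62 → l++

l=7, r=18, sum=59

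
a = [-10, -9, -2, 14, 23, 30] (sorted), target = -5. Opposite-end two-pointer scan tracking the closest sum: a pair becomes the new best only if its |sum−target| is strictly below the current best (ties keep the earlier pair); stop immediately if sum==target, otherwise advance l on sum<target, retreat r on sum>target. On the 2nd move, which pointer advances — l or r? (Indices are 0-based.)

r

l=0 r=5: -10+30=20 d=25 *, r--
l=0 r=4: -10+23=13 d=18 *, r--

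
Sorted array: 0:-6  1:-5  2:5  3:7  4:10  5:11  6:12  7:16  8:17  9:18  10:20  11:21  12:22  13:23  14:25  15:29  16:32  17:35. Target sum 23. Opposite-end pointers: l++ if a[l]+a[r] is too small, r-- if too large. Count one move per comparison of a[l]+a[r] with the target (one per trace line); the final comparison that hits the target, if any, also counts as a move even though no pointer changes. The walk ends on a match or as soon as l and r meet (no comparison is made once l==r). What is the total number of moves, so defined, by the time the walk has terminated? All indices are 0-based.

[0,17] -6+35=29 >23 → r--
[0,16] -6+32=26 >23 → r--
[0,15] -6+29=23 → found

3 moves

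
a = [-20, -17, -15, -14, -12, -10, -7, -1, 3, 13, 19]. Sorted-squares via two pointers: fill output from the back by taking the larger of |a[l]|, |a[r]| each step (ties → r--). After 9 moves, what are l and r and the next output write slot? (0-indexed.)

l=0 r=10: |-20|>|19| out[10]=400, l++
l=1 r=10: |-17|<=|19| out[9]=361, r--
l=1 r=9: |-17|>|13| out[8]=289, l++
l=2 r=9: |-15|>|13| out[7]=225, l++
l=3 r=9: |-14|>|13| out[6]=196, l++
l=4 r=9: |-12|<=|13| out[5]=169, r--
l=4 r=8: |-12|>|3| out[4]=144, l++
l=5 r=8: |-10|>|3| out[3]=100, l++
l=6 r=8: |-7|>|3| out[2]=49, l++

l=7, r=8, next write slot=1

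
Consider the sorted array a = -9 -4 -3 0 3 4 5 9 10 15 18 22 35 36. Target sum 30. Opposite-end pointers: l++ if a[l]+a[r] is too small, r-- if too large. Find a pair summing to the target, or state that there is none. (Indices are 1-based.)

l=1 r=14: -9+36=27 <30, l++
l=2 r=14: -4+36=32 >30, r--
l=2 r=13: -4+35=31 >30, r--
l=2 r=12: -4+22=18 <30, l++
l=3 r=12: -3+22=19 <30, l++
l=4 r=12: 0+22=22 <30, l++
l=5 r=12: 3+22=25 <30, l++
l=6 r=12: 4+22=26 <30, l++
l=7 r=12: 5+22=27 <30, l++
l=8 r=12: 9+22=31 >30, r--
l=8 r=11: 9+18=27 <30, l++
l=9 r=11: 10+18=28 <30, l++
l=10 r=11: 15+18=33 >30, r--

no pair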